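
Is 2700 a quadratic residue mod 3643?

no

Factor out 2: 2700 = 2^2·675. Since 3643 ≡ 3 (mod 8), (2/3643) = -1, and (2/3643)^2 = +1. Now have (675/3643).
Both 675 ≡ 3 and 3643 ≡ 3 (mod 4), so reciprocity gives (675/3643) = -(3643/675). Reduce: 3643 ≡ 268 (mod 675). Now have -(268/675).
Factor out 2: 268 = 2^2·67. Since 675 ≡ 3 (mod 8), (2/675) = -1, and (2/675)^2 = +1. Now have -(67/675).
Both 67 ≡ 3 and 675 ≡ 3 (mod 4), so reciprocity gives (67/675) = -(675/67). Reduce: 675 ≡ 5 (mod 67). Now have (5/67).
5 ≡ 1 (mod 4), so quadratic reciprocity gives (5/67) = (67/5). Reduce: 67 ≡ 2 (mod 5). Now have (2/5).
Factor out 2: 2 = 2. Since 5 ≡ 5 (mod 8), (2/5) = -1. Now have -(1/5).
(1/5) = 1. Collecting the sign factors: -1.
The Legendre symbol is -1, so x^2 ≡ 2700 (mod 3643) has no solution.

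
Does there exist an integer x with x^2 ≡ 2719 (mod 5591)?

no

Both 2719 ≡ 3 and 5591 ≡ 3 (mod 4), so reciprocity gives (2719/5591) = -(5591/2719). Reduce: 5591 ≡ 153 (mod 2719). Now have -(153/2719).
153 ≡ 1 (mod 4), so quadratic reciprocity gives (153/2719) = (2719/153). Reduce: 2719 ≡ 118 (mod 153). Now have -(118/153).
Factor out 2: 118 = 2·59. Since 153 ≡ 1 (mod 8), (2/153) = +1. Now have -(59/153).
153 ≡ 1 (mod 4), so quadratic reciprocity gives (59/153) = (153/59). Reduce: 153 ≡ 35 (mod 59). Now have -(35/59).
Both 35 ≡ 3 and 59 ≡ 3 (mod 4), so reciprocity gives (35/59) = -(59/35). Reduce: 59 ≡ 24 (mod 35). Now have (24/35).
Factor out 2: 24 = 2^3·3. Since 35 ≡ 3 (mod 8), (2/35) = -1, and (2/35)^3 = -1. Now have -(3/35).
Both 3 ≡ 3 and 35 ≡ 3 (mod 4), so reciprocity gives (3/35) = -(35/3). Reduce: 35 ≡ 2 (mod 3). Now have (2/3).
Factor out 2: 2 = 2. Since 3 ≡ 3 (mod 8), (2/3) = -1. Now have -(1/3).
(1/3) = 1. Collecting the sign factors: -1.
The Legendre symbol is -1, so x^2 ≡ 2719 (mod 5591) has no solution.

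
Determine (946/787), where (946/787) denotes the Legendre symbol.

1

(946/787)
  = (159/787)    [946 ≡ 159 mod 787]
  = -(787/159)    [QR: both ≡ 3 mod 4, sign flips]
  = -(151/159)    [787 ≡ 151 mod 159]
  = (159/151)    [QR: both ≡ 3 mod 4, sign flips]
  = (8/151)    [159 ≡ 8 mod 151]
  = (1/151)    [151 ≡ 7 mod 8 ⇒ (2/151)^3 = +1]
  = 1    [(1/151) = 1]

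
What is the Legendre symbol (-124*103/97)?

1

By multiplicativity, (-124·103/97) = (-124/97)·(103/97).
First factor (-124/97):
Reduce the numerator: -124 ≡ 70 (mod 97), so (-124/97) = (70/97).
Factor out 2: 70 = 2·35. Since 97 ≡ 1 (mod 8), (2/97) = +1. Now have (35/97).
97 ≡ 1 (mod 4), so quadratic reciprocity gives (35/97) = (97/35). Reduce: 97 ≡ 27 (mod 35). Now have (27/35).
Both 27 ≡ 3 and 35 ≡ 3 (mod 4), so reciprocity gives (27/35) = -(35/27). Reduce: 35 ≡ 8 (mod 27). Now have -(8/27).
Factor out 2: 8 = 2^3. Since 27 ≡ 3 (mod 8), (2/27) = -1, and (2/27)^3 = -1. Now have (1/27).
(1/27) = 1. Collecting the sign factors: 1.
Second factor (103/97):
Reduce the numerator: 103 ≡ 6 (mod 97), so (103/97) = (6/97).
Factor out 2: 6 = 2·3. Since 97 ≡ 1 (mod 8), (2/97) = +1. Now have (3/97).
97 ≡ 1 (mod 4), so quadratic reciprocity gives (3/97) = (97/3). Reduce: 97 ≡ 1 (mod 3). Now have (1/3).
(1/3) = 1. Collecting the sign factors: 1.
Product: (1)·(1) = 1.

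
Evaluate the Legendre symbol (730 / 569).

-1

(730 / 569)
  = (161 / 569)    [730 ≡ 161 mod 569]
  = (569 / 161)    [QR: 161 ≡ 1 mod 4, sign kept]
  = (86 / 161)    [569 ≡ 86 mod 161]
  = (43 / 161)    [161 ≡ 1 mod 8 ⇒ (2 / 161) = +1]
  = (161 / 43)    [QR: 161 ≡ 1 mod 4, sign kept]
  = (32 / 43)    [161 ≡ 32 mod 43]
  = -(1 / 43)    [43 ≡ 3 mod 8 ⇒ (2 / 43)^5 = -1]
  = -1    [(1 / 43) = 1]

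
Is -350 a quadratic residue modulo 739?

no

Reduce the numerator: -350 ≡ 389 (mod 739), so (-350/739) = (389/739).
389 ≡ 1 (mod 4), so quadratic reciprocity gives (389/739) = (739/389). Reduce: 739 ≡ 350 (mod 389). Now have (350/389).
Factor out 2: 350 = 2·175. Since 389 ≡ 5 (mod 8), (2/389) = -1. Now have -(175/389).
389 ≡ 1 (mod 4), so quadratic reciprocity gives (175/389) = (389/175). Reduce: 389 ≡ 39 (mod 175). Now have -(39/175).
Both 39 ≡ 3 and 175 ≡ 3 (mod 4), so reciprocity gives (39/175) = -(175/39). Reduce: 175 ≡ 19 (mod 39). Now have (19/39).
Both 19 ≡ 3 and 39 ≡ 3 (mod 4), so reciprocity gives (19/39) = -(39/19). Reduce: 39 ≡ 1 (mod 19). Now have -(1/19).
(1/19) = 1. Collecting the sign factors: -1.
(-350/739) = -1, and 739 is prime, so -350 is not a quadratic residue mod 739.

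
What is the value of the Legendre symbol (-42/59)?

1

(-42/59)
  = (17/59)    [-42 ≡ 17 mod 59]
  = (59/17)    [QR: 17 ≡ 1 mod 4, sign kept]
  = (8/17)    [59 ≡ 8 mod 17]
  = (1/17)    [17 ≡ 1 mod 8 ⇒ (2/17)^3 = +1]
  = 1    [(1/17) = 1]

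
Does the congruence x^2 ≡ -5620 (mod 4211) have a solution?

Pull out -1: (-5620/4211) = (-1/4211)·(5620/4211). Since 4211 ≡ 3 (mod 4), (-1/4211) = -1. Now have -(5620/4211).
Reduce the numerator: 5620 ≡ 1409 (mod 4211), so (5620/4211) = (1409/4211).
1409 ≡ 1 (mod 4), so quadratic reciprocity gives (1409/4211) = (4211/1409). Reduce: 4211 ≡ 1393 (mod 1409). Now have -(1393/1409).
1393 ≡ 1 (mod 4), so quadratic reciprocity gives (1393/1409) = (1409/1393). Reduce: 1409 ≡ 16 (mod 1393). Now have -(16/1393).
Factor out 2: 16 = 2^4. Since 1393 ≡ 1 (mod 8), (2/1393) = +1, and (2/1393)^4 = +1. Now have -(1/1393).
(1/1393) = 1. Collecting the sign factors: -1.
(-5620/4211) = -1, and 4211 is prime, so -5620 is not a quadratic residue mod 4211.

no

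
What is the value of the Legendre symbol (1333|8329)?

1

1333 ≡ 1 (mod 4), so quadratic reciprocity gives (1333|8329) = (8329|1333). Reduce: 8329 ≡ 331 (mod 1333). Now have (331|1333).
1333 ≡ 1 (mod 4), so quadratic reciprocity gives (331|1333) = (1333|331). Reduce: 1333 ≡ 9 (mod 331). Now have (9|331).
9 ≡ 1 (mod 4), so quadratic reciprocity gives (9|331) = (331|9). Reduce: 331 ≡ 7 (mod 9). Now have (7|9).
9 ≡ 1 (mod 4), so quadratic reciprocity gives (7|9) = (9|7). Reduce: 9 ≡ 2 (mod 7). Now have (2|7).
Factor out 2: 2 = 2. Since 7 ≡ 7 (mod 8), (2|7) = +1. Now have (1|7).
(1|7) = 1. Collecting the sign factors: 1.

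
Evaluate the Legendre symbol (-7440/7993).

1

(-7440/7993)
  = (553/7993)    [-7440 ≡ 553 mod 7993]
  = (7993/553)    [QR: 553 ≡ 1 mod 4, sign kept]
  = (251/553)    [7993 ≡ 251 mod 553]
  = (553/251)    [QR: 553 ≡ 1 mod 4, sign kept]
  = (51/251)    [553 ≡ 51 mod 251]
  = -(251/51)    [QR: both ≡ 3 mod 4, sign flips]
  = -(47/51)    [251 ≡ 47 mod 51]
  = (51/47)    [QR: both ≡ 3 mod 4, sign flips]
  = (4/47)    [51 ≡ 4 mod 47]
  = (1/47)    [47 ≡ 7 mod 8 ⇒ (2/47)^2 = +1]
  = 1    [(1/47) = 1]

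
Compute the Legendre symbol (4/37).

(4/37)
  = (1/37)    [37 ≡ 5 mod 8 ⇒ (2/37)^2 = +1]
  = 1    [(1/37) = 1]

1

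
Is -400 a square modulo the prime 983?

no

Pull out -1: (-400|983) = (-1|983)·(400|983). Since 983 ≡ 3 (mod 4), (-1|983) = -1. Now have -(400|983).
Factor out 2: 400 = 2^4·25. Since 983 ≡ 7 (mod 8), (2|983) = +1, and (2|983)^4 = +1. Now have -(25|983).
25 ≡ 1 (mod 4), so quadratic reciprocity gives (25|983) = (983|25). Reduce: 983 ≡ 8 (mod 25). Now have -(8|25).
Factor out 2: 8 = 2^3. Since 25 ≡ 1 (mod 8), (2|25) = +1, and (2|25)^3 = +1. Now have -(1|25).
(1|25) = 1. Collecting the sign factors: -1.
The Legendre symbol is -1, so x^2 ≡ -400 (mod 983) has no solution.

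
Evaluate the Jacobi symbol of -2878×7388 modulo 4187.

1

By multiplicativity, (-2878·7388/4187) = (-2878/4187)·(7388/4187).
First factor (-2878/4187):
Pull out -1: (-2878/4187) = (-1/4187)·(2878/4187). Since 4187 ≡ 3 (mod 4), (-1/4187) = -1. Now have -(2878/4187).
Factor out 2: 2878 = 2·1439. Since 4187 ≡ 3 (mod 8), (2/4187) = -1. Now have (1439/4187).
Both 1439 ≡ 3 and 4187 ≡ 3 (mod 4), so reciprocity gives (1439/4187) = -(4187/1439). Reduce: 4187 ≡ 1309 (mod 1439). Now have -(1309/1439).
1309 ≡ 1 (mod 4), so quadratic reciprocity gives (1309/1439) = (1439/1309). Reduce: 1439 ≡ 130 (mod 1309). Now have -(130/1309).
Factor out 2: 130 = 2·65. Since 1309 ≡ 5 (mod 8), (2/1309) = -1. Now have (65/1309).
65 ≡ 1 (mod 4), so quadratic reciprocity gives (65/1309) = (1309/65). Reduce: 1309 ≡ 9 (mod 65). Now have (9/65).
9 ≡ 1 (mod 4), so quadratic reciprocity gives (9/65) = (65/9). Reduce: 65 ≡ 2 (mod 9). Now have (2/9).
Factor out 2: 2 = 2. Since 9 ≡ 1 (mod 8), (2/9) = +1. Now have (1/9).
(1/9) = 1. Collecting the sign factors: 1.
Second factor (7388/4187):
Reduce the numerator: 7388 ≡ 3201 (mod 4187), so (7388/4187) = (3201/4187).
3201 ≡ 1 (mod 4), so quadratic reciprocity gives (3201/4187) = (4187/3201). Reduce: 4187 ≡ 986 (mod 3201). Now have (986/3201).
Factor out 2: 986 = 2·493. Since 3201 ≡ 1 (mod 8), (2/3201) = +1. Now have (493/3201).
493 ≡ 1 (mod 4), so quadratic reciprocity gives (493/3201) = (3201/493). Reduce: 3201 ≡ 243 (mod 493). Now have (243/493).
493 ≡ 1 (mod 4), so quadratic reciprocity gives (243/493) = (493/243). Reduce: 493 ≡ 7 (mod 243). Now have (7/243).
Both 7 ≡ 3 and 243 ≡ 3 (mod 4), so reciprocity gives (7/243) = -(243/7). Reduce: 243 ≡ 5 (mod 7). Now have -(5/7).
5 ≡ 1 (mod 4), so quadratic reciprocity gives (5/7) = (7/5). Reduce: 7 ≡ 2 (mod 5). Now have -(2/5).
Factor out 2: 2 = 2. Since 5 ≡ 5 (mod 8), (2/5) = -1. Now have (1/5).
(1/5) = 1. Collecting the sign factors: 1.
Product: (1)·(1) = 1.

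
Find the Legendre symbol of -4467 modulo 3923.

Pull out -1: (-4467/3923) = (-1/3923)·(4467/3923). Since 3923 ≡ 3 (mod 4), (-1/3923) = -1. Now have -(4467/3923).
Reduce the numerator: 4467 ≡ 544 (mod 3923), so (4467/3923) = (544/3923).
Factor out 2: 544 = 2^5·17. Since 3923 ≡ 3 (mod 8), (2/3923) = -1, and (2/3923)^5 = -1. Now have (17/3923).
17 ≡ 1 (mod 4), so quadratic reciprocity gives (17/3923) = (3923/17). Reduce: 3923 ≡ 13 (mod 17). Now have (13/17).
13 ≡ 1 (mod 4), so quadratic reciprocity gives (13/17) = (17/13). Reduce: 17 ≡ 4 (mod 13). Now have (4/13).
Factor out 2: 4 = 2^2. Since 13 ≡ 5 (mod 8), (2/13) = -1, and (2/13)^2 = +1. Now have (1/13).
(1/13) = 1. Collecting the sign factors: 1.

1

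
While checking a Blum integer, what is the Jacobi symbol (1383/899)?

(1383/899)
  = (484/899)    [1383 ≡ 484 mod 899]
  = (121/899)    [899 ≡ 3 mod 8 ⇒ (2/899)^2 = +1]
  = (899/121)    [QR: 121 ≡ 1 mod 4, sign kept]
  = (52/121)    [899 ≡ 52 mod 121]
  = (13/121)    [121 ≡ 1 mod 8 ⇒ (2/121)^2 = +1]
  = (121/13)    [QR: 13 ≡ 1 mod 4, sign kept]
  = (4/13)    [121 ≡ 4 mod 13]
  = (1/13)    [13 ≡ 5 mod 8 ⇒ (2/13)^2 = +1]
  = 1    [(1/13) = 1]

1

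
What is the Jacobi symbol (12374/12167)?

0

Reduce the numerator: 12374 ≡ 207 (mod 12167), so (12374/12167) = (207/12167).
Both 207 ≡ 3 and 12167 ≡ 3 (mod 4), so reciprocity gives (207/12167) = -(12167/207). Reduce: 12167 ≡ 161 (mod 207). Now have -(161/207).
161 ≡ 1 (mod 4), so quadratic reciprocity gives (161/207) = (207/161). Reduce: 207 ≡ 46 (mod 161). Now have -(46/161).
Factor out 2: 46 = 2·23. Since 161 ≡ 1 (mod 8), (2/161) = +1. Now have -(23/161).
161 ≡ 1 (mod 4), so quadratic reciprocity gives (23/161) = (161/23). Reduce: 161 ≡ 0 (mod 23). Now have -(0/23).
The numerator is now 0 with denominator 23 > 1: the symbol is 0.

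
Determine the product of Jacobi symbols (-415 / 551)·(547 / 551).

By multiplicativity, (-415·547 / 551) = (-415 / 551)·(547 / 551).
First factor (-415 / 551):
Reduce the numerator: -415 ≡ 136 (mod 551), so (-415 / 551) = (136 / 551).
Factor out 2: 136 = 2^3·17. Since 551 ≡ 7 (mod 8), (2 / 551) = +1, and (2 / 551)^3 = +1. Now have (17 / 551).
17 ≡ 1 (mod 4), so quadratic reciprocity gives (17 / 551) = (551 / 17). Reduce: 551 ≡ 7 (mod 17). Now have (7 / 17).
17 ≡ 1 (mod 4), so quadratic reciprocity gives (7 / 17) = (17 / 7). Reduce: 17 ≡ 3 (mod 7). Now have (3 / 7).
Both 3 ≡ 3 and 7 ≡ 3 (mod 4), so reciprocity gives (3 / 7) = -(7 / 3). Reduce: 7 ≡ 1 (mod 3). Now have -(1 / 3).
(1 / 3) = 1. Collecting the sign factors: -1.
Second factor (547 / 551):
Both 547 ≡ 3 and 551 ≡ 3 (mod 4), so reciprocity gives (547 / 551) = -(551 / 547). Reduce: 551 ≡ 4 (mod 547). Now have -(4 / 547).
Factor out 2: 4 = 2^2. Since 547 ≡ 3 (mod 8), (2 / 547) = -1, and (2 / 547)^2 = +1. Now have -(1 / 547).
(1 / 547) = 1. Collecting the sign factors: -1.
Product: (-1)·(-1) = 1.

1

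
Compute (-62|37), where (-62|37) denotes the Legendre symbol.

1

(-62|37)
  = (12|37)    [-62 ≡ 12 mod 37]
  = (3|37)    [37 ≡ 5 mod 8 ⇒ (2|37)^2 = +1]
  = (37|3)    [QR: 37 ≡ 1 mod 4, sign kept]
  = (1|3)    [37 ≡ 1 mod 3]
  = 1    [(1|3) = 1]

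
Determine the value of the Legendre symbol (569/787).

569 ≡ 1 (mod 4), so quadratic reciprocity gives (569/787) = (787/569). Reduce: 787 ≡ 218 (mod 569). Now have (218/569).
Factor out 2: 218 = 2·109. Since 569 ≡ 1 (mod 8), (2/569) = +1. Now have (109/569).
109 ≡ 1 (mod 4), so quadratic reciprocity gives (109/569) = (569/109). Reduce: 569 ≡ 24 (mod 109). Now have (24/109).
Factor out 2: 24 = 2^3·3. Since 109 ≡ 5 (mod 8), (2/109) = -1, and (2/109)^3 = -1. Now have -(3/109).
109 ≡ 1 (mod 4), so quadratic reciprocity gives (3/109) = (109/3). Reduce: 109 ≡ 1 (mod 3). Now have -(1/3).
(1/3) = 1. Collecting the sign factors: -1.

-1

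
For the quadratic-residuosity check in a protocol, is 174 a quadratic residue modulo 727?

Factor out 2: 174 = 2·87. Since 727 ≡ 7 (mod 8), (2|727) = +1. Now have (87|727).
Both 87 ≡ 3 and 727 ≡ 3 (mod 4), so reciprocity gives (87|727) = -(727|87). Reduce: 727 ≡ 31 (mod 87). Now have -(31|87).
Both 31 ≡ 3 and 87 ≡ 3 (mod 4), so reciprocity gives (31|87) = -(87|31). Reduce: 87 ≡ 25 (mod 31). Now have (25|31).
25 ≡ 1 (mod 4), so quadratic reciprocity gives (25|31) = (31|25). Reduce: 31 ≡ 6 (mod 25). Now have (6|25).
Factor out 2: 6 = 2·3. Since 25 ≡ 1 (mod 8), (2|25) = +1. Now have (3|25).
25 ≡ 1 (mod 4), so quadratic reciprocity gives (3|25) = (25|3). Reduce: 25 ≡ 1 (mod 3). Now have (1|3).
(1|3) = 1. Collecting the sign factors: 1.
(174|727) = 1, and 727 is prime, so 174 is a quadratic residue mod 727.

yes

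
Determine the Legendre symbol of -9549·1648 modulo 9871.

By multiplicativity, (-9549·1648|9871) = (-9549|9871)·(1648|9871).
First factor (-9549|9871):
Pull out -1: (-9549|9871) = (-1|9871)·(9549|9871). Since 9871 ≡ 3 (mod 4), (-1|9871) = -1. Now have -(9549|9871).
9549 ≡ 1 (mod 4), so quadratic reciprocity gives (9549|9871) = (9871|9549). Reduce: 9871 ≡ 322 (mod 9549). Now have -(322|9549).
Factor out 2: 322 = 2·161. Since 9549 ≡ 5 (mod 8), (2|9549) = -1. Now have (161|9549).
161 ≡ 1 (mod 4), so quadratic reciprocity gives (161|9549) = (9549|161). Reduce: 9549 ≡ 50 (mod 161). Now have (50|161).
Factor out 2: 50 = 2·25. Since 161 ≡ 1 (mod 8), (2|161) = +1. Now have (25|161).
25 ≡ 1 (mod 4), so quadratic reciprocity gives (25|161) = (161|25). Reduce: 161 ≡ 11 (mod 25). Now have (11|25).
25 ≡ 1 (mod 4), so quadratic reciprocity gives (11|25) = (25|11). Reduce: 25 ≡ 3 (mod 11). Now have (3|11).
Both 3 ≡ 3 and 11 ≡ 3 (mod 4), so reciprocity gives (3|11) = -(11|3). Reduce: 11 ≡ 2 (mod 3). Now have -(2|3).
Factor out 2: 2 = 2. Since 3 ≡ 3 (mod 8), (2|3) = -1. Now have (1|3).
(1|3) = 1. Collecting the sign factors: 1.
Second factor (1648|9871):
Factor out 2: 1648 = 2^4·103. Since 9871 ≡ 7 (mod 8), (2|9871) = +1, and (2|9871)^4 = +1. Now have (103|9871).
Both 103 ≡ 3 and 9871 ≡ 3 (mod 4), so reciprocity gives (103|9871) = -(9871|103). Reduce: 9871 ≡ 86 (mod 103). Now have -(86|103).
Factor out 2: 86 = 2·43. Since 103 ≡ 7 (mod 8), (2|103) = +1. Now have -(43|103).
Both 43 ≡ 3 and 103 ≡ 3 (mod 4), so reciprocity gives (43|103) = -(103|43). Reduce: 103 ≡ 17 (mod 43). Now have (17|43).
17 ≡ 1 (mod 4), so quadratic reciprocity gives (17|43) = (43|17). Reduce: 43 ≡ 9 (mod 17). Now have (9|17).
9 ≡ 1 (mod 4), so quadratic reciprocity gives (9|17) = (17|9). Reduce: 17 ≡ 8 (mod 9). Now have (8|9).
Factor out 2: 8 = 2^3. Since 9 ≡ 1 (mod 8), (2|9) = +1, and (2|9)^3 = +1. Now have (1|9).
(1|9) = 1. Collecting the sign factors: 1.
Product: (1)·(1) = 1.

1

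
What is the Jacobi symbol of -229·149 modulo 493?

By multiplicativity, (-229·149 / 493) = (-229 / 493)·(149 / 493).
First factor (-229 / 493):
(-229 / 493)
  = (264 / 493)    [-229 ≡ 264 mod 493]
  = -(33 / 493)    [493 ≡ 5 mod 8 ⇒ (2 / 493)^3 = -1]
  = -(493 / 33)    [QR: 33 ≡ 1 mod 4, sign kept]
  = -(31 / 33)    [493 ≡ 31 mod 33]
  = -(33 / 31)    [QR: 33 ≡ 1 mod 4, sign kept]
  = -(2 / 31)    [33 ≡ 2 mod 31]
  = -(1 / 31)    [31 ≡ 7 mod 8 ⇒ (2 / 31) = +1]
  = -1    [(1 / 31) = 1]
Second factor (149 / 493):
(149 / 493)
  = (493 / 149)    [QR: 149 ≡ 1 mod 4, sign kept]
  = (46 / 149)    [493 ≡ 46 mod 149]
  = -(23 / 149)    [149 ≡ 5 mod 8 ⇒ (2 / 149) = -1]
  = -(149 / 23)    [QR: 149 ≡ 1 mod 4, sign kept]
  = -(11 / 23)    [149 ≡ 11 mod 23]
  = (23 / 11)    [QR: both ≡ 3 mod 4, sign flips]
  = (1 / 11)    [23 ≡ 1 mod 11]
  = 1    [(1 / 11) = 1]
Product: (-1)·(1) = -1.

-1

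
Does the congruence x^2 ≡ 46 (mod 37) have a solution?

yes

(46/37)
  = (9/37)    [46 ≡ 9 mod 37]
  = (37/9)    [QR: 9 ≡ 1 mod 4, sign kept]
  = (1/9)    [37 ≡ 1 mod 9]
  = 1    [(1/9) = 1]
(46/37) = 1, and 37 is prime, so 46 is a quadratic residue mod 37.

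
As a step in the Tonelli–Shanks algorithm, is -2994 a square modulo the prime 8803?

Pull out -1: (-2994|8803) = (-1|8803)·(2994|8803). Since 8803 ≡ 3 (mod 4), (-1|8803) = -1. Now have -(2994|8803).
Factor out 2: 2994 = 2·1497. Since 8803 ≡ 3 (mod 8), (2|8803) = -1. Now have (1497|8803).
1497 ≡ 1 (mod 4), so quadratic reciprocity gives (1497|8803) = (8803|1497). Reduce: 8803 ≡ 1318 (mod 1497). Now have (1318|1497).
Factor out 2: 1318 = 2·659. Since 1497 ≡ 1 (mod 8), (2|1497) = +1. Now have (659|1497).
1497 ≡ 1 (mod 4), so quadratic reciprocity gives (659|1497) = (1497|659). Reduce: 1497 ≡ 179 (mod 659). Now have (179|659).
Both 179 ≡ 3 and 659 ≡ 3 (mod 4), so reciprocity gives (179|659) = -(659|179). Reduce: 659 ≡ 122 (mod 179). Now have -(122|179).
Factor out 2: 122 = 2·61. Since 179 ≡ 3 (mod 8), (2|179) = -1. Now have (61|179).
61 ≡ 1 (mod 4), so quadratic reciprocity gives (61|179) = (179|61). Reduce: 179 ≡ 57 (mod 61). Now have (57|61).
57 ≡ 1 (mod 4), so quadratic reciprocity gives (57|61) = (61|57). Reduce: 61 ≡ 4 (mod 57). Now have (4|57).
Factor out 2: 4 = 2^2. Since 57 ≡ 1 (mod 8), (2|57) = +1, and (2|57)^2 = +1. Now have (1|57).
(1|57) = 1. Collecting the sign factors: 1.
The Legendre symbol is 1, so x^2 ≡ -2994 (mod 8803) has solution.

yes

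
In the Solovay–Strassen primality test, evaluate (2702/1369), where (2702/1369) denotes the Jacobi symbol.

Reduce the numerator: 2702 ≡ 1333 (mod 1369), so (2702/1369) = (1333/1369).
1333 ≡ 1 (mod 4), so quadratic reciprocity gives (1333/1369) = (1369/1333). Reduce: 1369 ≡ 36 (mod 1333). Now have (36/1333).
Factor out 2: 36 = 2^2·9. Since 1333 ≡ 5 (mod 8), (2/1333) = -1, and (2/1333)^2 = +1. Now have (9/1333).
9 ≡ 1 (mod 4), so quadratic reciprocity gives (9/1333) = (1333/9). Reduce: 1333 ≡ 1 (mod 9). Now have (1/9).
(1/9) = 1. Collecting the sign factors: 1.

1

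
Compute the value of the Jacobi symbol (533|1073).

(533|1073)
  = (1073|533)    [QR: 533 ≡ 1 mod 4, sign kept]
  = (7|533)    [1073 ≡ 7 mod 533]
  = (533|7)    [QR: 533 ≡ 1 mod 4, sign kept]
  = (1|7)    [533 ≡ 1 mod 7]
  = 1    [(1|7) = 1]

1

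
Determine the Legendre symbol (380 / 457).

Factor out 2: 380 = 2^2·95. Since 457 ≡ 1 (mod 8), (2 / 457) = +1, and (2 / 457)^2 = +1. Now have (95 / 457).
457 ≡ 1 (mod 4), so quadratic reciprocity gives (95 / 457) = (457 / 95). Reduce: 457 ≡ 77 (mod 95). Now have (77 / 95).
77 ≡ 1 (mod 4), so quadratic reciprocity gives (77 / 95) = (95 / 77). Reduce: 95 ≡ 18 (mod 77). Now have (18 / 77).
Factor out 2: 18 = 2·9. Since 77 ≡ 5 (mod 8), (2 / 77) = -1. Now have -(9 / 77).
9 ≡ 1 (mod 4), so quadratic reciprocity gives (9 / 77) = (77 / 9). Reduce: 77 ≡ 5 (mod 9). Now have -(5 / 9).
5 ≡ 1 (mod 4), so quadratic reciprocity gives (5 / 9) = (9 / 5). Reduce: 9 ≡ 4 (mod 5). Now have -(4 / 5).
Factor out 2: 4 = 2^2. Since 5 ≡ 5 (mod 8), (2 / 5) = -1, and (2 / 5)^2 = +1. Now have -(1 / 5).
(1 / 5) = 1. Collecting the sign factors: -1.

-1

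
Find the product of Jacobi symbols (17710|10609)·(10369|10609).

By multiplicativity, (17710·10369|10609) = (17710|10609)·(10369|10609).
First factor (17710|10609):
(17710|10609)
  = (7101|10609)    [17710 ≡ 7101 mod 10609]
  = (10609|7101)    [QR: 7101 ≡ 1 mod 4, sign kept]
  = (3508|7101)    [10609 ≡ 3508 mod 7101]
  = (877|7101)    [7101 ≡ 5 mod 8 ⇒ (2|7101)^2 = +1]
  = (7101|877)    [QR: 877 ≡ 1 mod 4, sign kept]
  = (85|877)    [7101 ≡ 85 mod 877]
  = (877|85)    [QR: 85 ≡ 1 mod 4, sign kept]
  = (27|85)    [877 ≡ 27 mod 85]
  = (85|27)    [QR: 85 ≡ 1 mod 4, sign kept]
  = (4|27)    [85 ≡ 4 mod 27]
  = (1|27)    [27 ≡ 3 mod 8 ⇒ (2|27)^2 = +1]
  = 1    [(1|27) = 1]
Second factor (10369|10609):
(10369|10609)
  = (10609|10369)    [QR: 10369 ≡ 1 mod 4, sign kept]
  = (240|10369)    [10609 ≡ 240 mod 10369]
  = (15|10369)    [10369 ≡ 1 mod 8 ⇒ (2|10369)^4 = +1]
  = (10369|15)    [QR: 10369 ≡ 1 mod 4, sign kept]
  = (4|15)    [10369 ≡ 4 mod 15]
  = (1|15)    [15 ≡ 7 mod 8 ⇒ (2|15)^2 = +1]
  = 1    [(1|15) = 1]
Product: (1)·(1) = 1.

1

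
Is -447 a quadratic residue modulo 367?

yes

(-447|367)
  = (287|367)    [-447 ≡ 287 mod 367]
  = -(367|287)    [QR: both ≡ 3 mod 4, sign flips]
  = -(80|287)    [367 ≡ 80 mod 287]
  = -(5|287)    [287 ≡ 7 mod 8 ⇒ (2|287)^4 = +1]
  = -(287|5)    [QR: 5 ≡ 1 mod 4, sign kept]
  = -(2|5)    [287 ≡ 2 mod 5]
  = (1|5)    [5 ≡ 5 mod 8 ⇒ (2|5) = -1]
  = 1    [(1|5) = 1]
The Legendre symbol is 1, so x^2 ≡ -447 (mod 367) has solution.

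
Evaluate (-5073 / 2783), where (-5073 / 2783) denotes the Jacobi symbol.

-1

(-5073 / 2783)
  = (493 / 2783)    [-5073 ≡ 493 mod 2783]
  = (2783 / 493)    [QR: 493 ≡ 1 mod 4, sign kept]
  = (318 / 493)    [2783 ≡ 318 mod 493]
  = -(159 / 493)    [493 ≡ 5 mod 8 ⇒ (2 / 493) = -1]
  = -(493 / 159)    [QR: 493 ≡ 1 mod 4, sign kept]
  = -(16 / 159)    [493 ≡ 16 mod 159]
  = -(1 / 159)    [159 ≡ 7 mod 8 ⇒ (2 / 159)^4 = +1]
  = -1    [(1 / 159) = 1]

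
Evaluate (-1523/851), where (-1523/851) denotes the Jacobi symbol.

(-1523/851)
  = -(1523/851)    [851 ≡ 3 mod 4 ⇒ (-1/851) = -1]
  = -(672/851)    [1523 ≡ 672 mod 851]
  = (21/851)    [851 ≡ 3 mod 8 ⇒ (2/851)^5 = -1]
  = (851/21)    [QR: 21 ≡ 1 mod 4, sign kept]
  = (11/21)    [851 ≡ 11 mod 21]
  = (21/11)    [QR: 21 ≡ 1 mod 4, sign kept]
  = (10/11)    [21 ≡ 10 mod 11]
  = -(5/11)    [11 ≡ 3 mod 8 ⇒ (2/11) = -1]
  = -(11/5)    [QR: 5 ≡ 1 mod 4, sign kept]
  = -(1/5)    [11 ≡ 1 mod 5]
  = -1    [(1/5) = 1]

-1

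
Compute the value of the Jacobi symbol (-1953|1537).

(-1953|1537)
  = (1953|1537)    [1537 ≡ 1 mod 4 ⇒ (-1|1537) = +1]
  = (416|1537)    [1953 ≡ 416 mod 1537]
  = (13|1537)    [1537 ≡ 1 mod 8 ⇒ (2|1537)^5 = +1]
  = (1537|13)    [QR: 13 ≡ 1 mod 4, sign kept]
  = (3|13)    [1537 ≡ 3 mod 13]
  = (13|3)    [QR: 13 ≡ 1 mod 4, sign kept]
  = (1|3)    [13 ≡ 1 mod 3]
  = 1    [(1|3) = 1]

1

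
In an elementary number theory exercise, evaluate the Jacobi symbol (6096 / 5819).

(6096 / 5819)
  = (277 / 5819)    [6096 ≡ 277 mod 5819]
  = (5819 / 277)    [QR: 277 ≡ 1 mod 4, sign kept]
  = (2 / 277)    [5819 ≡ 2 mod 277]
  = -(1 / 277)    [277 ≡ 5 mod 8 ⇒ (2 / 277) = -1]
  = -1    [(1 / 277) = 1]

-1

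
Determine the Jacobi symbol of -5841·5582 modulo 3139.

1

By multiplicativity, (-5841·5582 / 3139) = (-5841 / 3139)·(5582 / 3139).
First factor (-5841 / 3139):
Reduce the numerator: -5841 ≡ 437 (mod 3139), so (-5841 / 3139) = (437 / 3139).
437 ≡ 1 (mod 4), so quadratic reciprocity gives (437 / 3139) = (3139 / 437). Reduce: 3139 ≡ 80 (mod 437). Now have (80 / 437).
Factor out 2: 80 = 2^4·5. Since 437 ≡ 5 (mod 8), (2 / 437) = -1, and (2 / 437)^4 = +1. Now have (5 / 437).
5 ≡ 1 (mod 4), so quadratic reciprocity gives (5 / 437) = (437 / 5). Reduce: 437 ≡ 2 (mod 5). Now have (2 / 5).
Factor out 2: 2 = 2. Since 5 ≡ 5 (mod 8), (2 / 5) = -1. Now have -(1 / 5).
(1 / 5) = 1. Collecting the sign factors: -1.
Second factor (5582 / 3139):
Reduce the numerator: 5582 ≡ 2443 (mod 3139), so (5582 / 3139) = (2443 / 3139).
Both 2443 ≡ 3 and 3139 ≡ 3 (mod 4), so reciprocity gives (2443 / 3139) = -(3139 / 2443). Reduce: 3139 ≡ 696 (mod 2443). Now have -(696 / 2443).
Factor out 2: 696 = 2^3·87. Since 2443 ≡ 3 (mod 8), (2 / 2443) = -1, and (2 / 2443)^3 = -1. Now have (87 / 2443).
Both 87 ≡ 3 and 2443 ≡ 3 (mod 4), so reciprocity gives (87 / 2443) = -(2443 / 87). Reduce: 2443 ≡ 7 (mod 87). Now have -(7 / 87).
Both 7 ≡ 3 and 87 ≡ 3 (mod 4), so reciprocity gives (7 / 87) = -(87 / 7). Reduce: 87 ≡ 3 (mod 7). Now have (3 / 7).
Both 3 ≡ 3 and 7 ≡ 3 (mod 4), so reciprocity gives (3 / 7) = -(7 / 3). Reduce: 7 ≡ 1 (mod 3). Now have -(1 / 3).
(1 / 3) = 1. Collecting the sign factors: -1.
Product: (-1)·(-1) = 1.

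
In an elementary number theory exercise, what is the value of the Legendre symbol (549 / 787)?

-1

549 ≡ 1 (mod 4), so quadratic reciprocity gives (549 / 787) = (787 / 549). Reduce: 787 ≡ 238 (mod 549). Now have (238 / 549).
Factor out 2: 238 = 2·119. Since 549 ≡ 5 (mod 8), (2 / 549) = -1. Now have -(119 / 549).
549 ≡ 1 (mod 4), so quadratic reciprocity gives (119 / 549) = (549 / 119). Reduce: 549 ≡ 73 (mod 119). Now have -(73 / 119).
73 ≡ 1 (mod 4), so quadratic reciprocity gives (73 / 119) = (119 / 73). Reduce: 119 ≡ 46 (mod 73). Now have -(46 / 73).
Factor out 2: 46 = 2·23. Since 73 ≡ 1 (mod 8), (2 / 73) = +1. Now have -(23 / 73).
73 ≡ 1 (mod 4), so quadratic reciprocity gives (23 / 73) = (73 / 23). Reduce: 73 ≡ 4 (mod 23). Now have -(4 / 23).
Factor out 2: 4 = 2^2. Since 23 ≡ 7 (mod 8), (2 / 23) = +1, and (2 / 23)^2 = +1. Now have -(1 / 23).
(1 / 23) = 1. Collecting the sign factors: -1.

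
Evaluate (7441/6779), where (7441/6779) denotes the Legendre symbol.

-1

Reduce the numerator: 7441 ≡ 662 (mod 6779), so (7441/6779) = (662/6779).
Factor out 2: 662 = 2·331. Since 6779 ≡ 3 (mod 8), (2/6779) = -1. Now have -(331/6779).
Both 331 ≡ 3 and 6779 ≡ 3 (mod 4), so reciprocity gives (331/6779) = -(6779/331). Reduce: 6779 ≡ 159 (mod 331). Now have (159/331).
Both 159 ≡ 3 and 331 ≡ 3 (mod 4), so reciprocity gives (159/331) = -(331/159). Reduce: 331 ≡ 13 (mod 159). Now have -(13/159).
13 ≡ 1 (mod 4), so quadratic reciprocity gives (13/159) = (159/13). Reduce: 159 ≡ 3 (mod 13). Now have -(3/13).
13 ≡ 1 (mod 4), so quadratic reciprocity gives (3/13) = (13/3). Reduce: 13 ≡ 1 (mod 3). Now have -(1/3).
(1/3) = 1. Collecting the sign factors: -1.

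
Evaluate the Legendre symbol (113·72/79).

-1

By multiplicativity, (113·72/79) = (113/79)·(72/79).
First factor (113/79):
Reduce the numerator: 113 ≡ 34 (mod 79), so (113/79) = (34/79).
Factor out 2: 34 = 2·17. Since 79 ≡ 7 (mod 8), (2/79) = +1. Now have (17/79).
17 ≡ 1 (mod 4), so quadratic reciprocity gives (17/79) = (79/17). Reduce: 79 ≡ 11 (mod 17). Now have (11/17).
17 ≡ 1 (mod 4), so quadratic reciprocity gives (11/17) = (17/11). Reduce: 17 ≡ 6 (mod 11). Now have (6/11).
Factor out 2: 6 = 2·3. Since 11 ≡ 3 (mod 8), (2/11) = -1. Now have -(3/11).
Both 3 ≡ 3 and 11 ≡ 3 (mod 4), so reciprocity gives (3/11) = -(11/3). Reduce: 11 ≡ 2 (mod 3). Now have (2/3).
Factor out 2: 2 = 2. Since 3 ≡ 3 (mod 8), (2/3) = -1. Now have -(1/3).
(1/3) = 1. Collecting the sign factors: -1.
Second factor (72/79):
Factor out 2: 72 = 2^3·9. Since 79 ≡ 7 (mod 8), (2/79) = +1, and (2/79)^3 = +1. Now have (9/79).
9 ≡ 1 (mod 4), so quadratic reciprocity gives (9/79) = (79/9). Reduce: 79 ≡ 7 (mod 9). Now have (7/9).
9 ≡ 1 (mod 4), so quadratic reciprocity gives (7/9) = (9/7). Reduce: 9 ≡ 2 (mod 7). Now have (2/7).
Factor out 2: 2 = 2. Since 7 ≡ 7 (mod 8), (2/7) = +1. Now have (1/7).
(1/7) = 1. Collecting the sign factors: 1.
Product: (-1)·(1) = -1.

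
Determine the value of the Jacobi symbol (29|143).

(29|143)
  = (143|29)    [QR: 29 ≡ 1 mod 4, sign kept]
  = (27|29)    [143 ≡ 27 mod 29]
  = (29|27)    [QR: 29 ≡ 1 mod 4, sign kept]
  = (2|27)    [29 ≡ 2 mod 27]
  = -(1|27)    [27 ≡ 3 mod 8 ⇒ (2|27) = -1]
  = -1    [(1|27) = 1]

-1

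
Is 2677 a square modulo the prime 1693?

yes

(2677/1693)
  = (984/1693)    [2677 ≡ 984 mod 1693]
  = -(123/1693)    [1693 ≡ 5 mod 8 ⇒ (2/1693)^3 = -1]
  = -(1693/123)    [QR: 1693 ≡ 1 mod 4, sign kept]
  = -(94/123)    [1693 ≡ 94 mod 123]
  = (47/123)    [123 ≡ 3 mod 8 ⇒ (2/123) = -1]
  = -(123/47)    [QR: both ≡ 3 mod 4, sign flips]
  = -(29/47)    [123 ≡ 29 mod 47]
  = -(47/29)    [QR: 29 ≡ 1 mod 4, sign kept]
  = -(18/29)    [47 ≡ 18 mod 29]
  = (9/29)    [29 ≡ 5 mod 8 ⇒ (2/29) = -1]
  = (29/9)    [QR: 9 ≡ 1 mod 4, sign kept]
  = (2/9)    [29 ≡ 2 mod 9]
  = (1/9)    [9 ≡ 1 mod 8 ⇒ (2/9) = +1]
  = 1    [(1/9) = 1]
The Legendre symbol is 1, so x^2 ≡ 2677 (mod 1693) has solution.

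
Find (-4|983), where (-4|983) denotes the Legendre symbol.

(-4|983)
  = (979|983)    [-4 ≡ 979 mod 983]
  = -(983|979)    [QR: both ≡ 3 mod 4, sign flips]
  = -(4|979)    [983 ≡ 4 mod 979]
  = -(1|979)    [979 ≡ 3 mod 8 ⇒ (2|979)^2 = +1]
  = -1    [(1|979) = 1]

-1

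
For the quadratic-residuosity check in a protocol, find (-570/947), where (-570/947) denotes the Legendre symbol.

1

Pull out -1: (-570/947) = (-1/947)·(570/947). Since 947 ≡ 3 (mod 4), (-1/947) = -1. Now have -(570/947).
Factor out 2: 570 = 2·285. Since 947 ≡ 3 (mod 8), (2/947) = -1. Now have (285/947).
285 ≡ 1 (mod 4), so quadratic reciprocity gives (285/947) = (947/285). Reduce: 947 ≡ 92 (mod 285). Now have (92/285).
Factor out 2: 92 = 2^2·23. Since 285 ≡ 5 (mod 8), (2/285) = -1, and (2/285)^2 = +1. Now have (23/285).
285 ≡ 1 (mod 4), so quadratic reciprocity gives (23/285) = (285/23). Reduce: 285 ≡ 9 (mod 23). Now have (9/23).
9 ≡ 1 (mod 4), so quadratic reciprocity gives (9/23) = (23/9). Reduce: 23 ≡ 5 (mod 9). Now have (5/9).
5 ≡ 1 (mod 4), so quadratic reciprocity gives (5/9) = (9/5). Reduce: 9 ≡ 4 (mod 5). Now have (4/5).
Factor out 2: 4 = 2^2. Since 5 ≡ 5 (mod 8), (2/5) = -1, and (2/5)^2 = +1. Now have (1/5).
(1/5) = 1. Collecting the sign factors: 1.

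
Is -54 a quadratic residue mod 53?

yes

(-54/53)
  = (54/53)    [53 ≡ 1 mod 4 ⇒ (-1/53) = +1]
  = (1/53)    [54 ≡ 1 mod 53]
  = 1    [(1/53) = 1]
The Legendre symbol is 1, so x^2 ≡ -54 (mod 53) has solution.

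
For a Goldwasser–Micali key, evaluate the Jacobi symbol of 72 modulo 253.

-1

(72 / 253)
  = -(9 / 253)    [253 ≡ 5 mod 8 ⇒ (2 / 253)^3 = -1]
  = -(253 / 9)    [QR: 9 ≡ 1 mod 4, sign kept]
  = -(1 / 9)    [253 ≡ 1 mod 9]
  = -1    [(1 / 9) = 1]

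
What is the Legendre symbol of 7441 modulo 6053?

1

Reduce the numerator: 7441 ≡ 1388 (mod 6053), so (7441/6053) = (1388/6053).
Factor out 2: 1388 = 2^2·347. Since 6053 ≡ 5 (mod 8), (2/6053) = -1, and (2/6053)^2 = +1. Now have (347/6053).
6053 ≡ 1 (mod 4), so quadratic reciprocity gives (347/6053) = (6053/347). Reduce: 6053 ≡ 154 (mod 347). Now have (154/347).
Factor out 2: 154 = 2·77. Since 347 ≡ 3 (mod 8), (2/347) = -1. Now have -(77/347).
77 ≡ 1 (mod 4), so quadratic reciprocity gives (77/347) = (347/77). Reduce: 347 ≡ 39 (mod 77). Now have -(39/77).
77 ≡ 1 (mod 4), so quadratic reciprocity gives (39/77) = (77/39). Reduce: 77 ≡ 38 (mod 39). Now have -(38/39).
Factor out 2: 38 = 2·19. Since 39 ≡ 7 (mod 8), (2/39) = +1. Now have -(19/39).
Both 19 ≡ 3 and 39 ≡ 3 (mod 4), so reciprocity gives (19/39) = -(39/19). Reduce: 39 ≡ 1 (mod 19). Now have (1/19).
(1/19) = 1. Collecting the sign factors: 1.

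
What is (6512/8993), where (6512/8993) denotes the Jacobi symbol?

1

(6512/8993)
  = (407/8993)    [8993 ≡ 1 mod 8 ⇒ (2/8993)^4 = +1]
  = (8993/407)    [QR: 8993 ≡ 1 mod 4, sign kept]
  = (39/407)    [8993 ≡ 39 mod 407]
  = -(407/39)    [QR: both ≡ 3 mod 4, sign flips]
  = -(17/39)    [407 ≡ 17 mod 39]
  = -(39/17)    [QR: 17 ≡ 1 mod 4, sign kept]
  = -(5/17)    [39 ≡ 5 mod 17]
  = -(17/5)    [QR: 5 ≡ 1 mod 4, sign kept]
  = -(2/5)    [17 ≡ 2 mod 5]
  = (1/5)    [5 ≡ 5 mod 8 ⇒ (2/5) = -1]
  = 1    [(1/5) = 1]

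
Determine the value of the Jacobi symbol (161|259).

0

(161|259)
  = (259|161)    [QR: 161 ≡ 1 mod 4, sign kept]
  = (98|161)    [259 ≡ 98 mod 161]
  = (49|161)    [161 ≡ 1 mod 8 ⇒ (2|161) = +1]
  = (161|49)    [QR: 49 ≡ 1 mod 4, sign kept]
  = (14|49)    [161 ≡ 14 mod 49]
  = (7|49)    [49 ≡ 1 mod 8 ⇒ (2|49) = +1]
  = (49|7)    [QR: 49 ≡ 1 mod 4, sign kept]
  = (0|7)    [49 ≡ 0 mod 7]
  = 0    [numerator 0, gcd > 1]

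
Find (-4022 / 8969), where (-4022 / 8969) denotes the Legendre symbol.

-1

Reduce the numerator: -4022 ≡ 4947 (mod 8969), so (-4022 / 8969) = (4947 / 8969).
8969 ≡ 1 (mod 4), so quadratic reciprocity gives (4947 / 8969) = (8969 / 4947). Reduce: 8969 ≡ 4022 (mod 4947). Now have (4022 / 4947).
Factor out 2: 4022 = 2·2011. Since 4947 ≡ 3 (mod 8), (2 / 4947) = -1. Now have -(2011 / 4947).
Both 2011 ≡ 3 and 4947 ≡ 3 (mod 4), so reciprocity gives (2011 / 4947) = -(4947 / 2011). Reduce: 4947 ≡ 925 (mod 2011). Now have (925 / 2011).
925 ≡ 1 (mod 4), so quadratic reciprocity gives (925 / 2011) = (2011 / 925). Reduce: 2011 ≡ 161 (mod 925). Now have (161 / 925).
161 ≡ 1 (mod 4), so quadratic reciprocity gives (161 / 925) = (925 / 161). Reduce: 925 ≡ 120 (mod 161). Now have (120 / 161).
Factor out 2: 120 = 2^3·15. Since 161 ≡ 1 (mod 8), (2 / 161) = +1, and (2 / 161)^3 = +1. Now have (15 / 161).
161 ≡ 1 (mod 4), so quadratic reciprocity gives (15 / 161) = (161 / 15). Reduce: 161 ≡ 11 (mod 15). Now have (11 / 15).
Both 11 ≡ 3 and 15 ≡ 3 (mod 4), so reciprocity gives (11 / 15) = -(15 / 11). Reduce: 15 ≡ 4 (mod 11). Now have -(4 / 11).
Factor out 2: 4 = 2^2. Since 11 ≡ 3 (mod 8), (2 / 11) = -1, and (2 / 11)^2 = +1. Now have -(1 / 11).
(1 / 11) = 1. Collecting the sign factors: -1.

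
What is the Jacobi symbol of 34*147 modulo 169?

1

By multiplicativity, (34·147/169) = (34/169)·(147/169).
First factor (34/169):
Factor out 2: 34 = 2·17. Since 169 ≡ 1 (mod 8), (2/169) = +1. Now have (17/169).
17 ≡ 1 (mod 4), so quadratic reciprocity gives (17/169) = (169/17). Reduce: 169 ≡ 16 (mod 17). Now have (16/17).
Factor out 2: 16 = 2^4. Since 17 ≡ 1 (mod 8), (2/17) = +1, and (2/17)^4 = +1. Now have (1/17).
(1/17) = 1. Collecting the sign factors: 1.
Second factor (147/169):
169 ≡ 1 (mod 4), so quadratic reciprocity gives (147/169) = (169/147). Reduce: 169 ≡ 22 (mod 147). Now have (22/147).
Factor out 2: 22 = 2·11. Since 147 ≡ 3 (mod 8), (2/147) = -1. Now have -(11/147).
Both 11 ≡ 3 and 147 ≡ 3 (mod 4), so reciprocity gives (11/147) = -(147/11). Reduce: 147 ≡ 4 (mod 11). Now have (4/11).
Factor out 2: 4 = 2^2. Since 11 ≡ 3 (mod 8), (2/11) = -1, and (2/11)^2 = +1. Now have (1/11).
(1/11) = 1. Collecting the sign factors: 1.
Product: (1)·(1) = 1.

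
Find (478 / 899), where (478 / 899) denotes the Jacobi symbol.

1

Factor out 2: 478 = 2·239. Since 899 ≡ 3 (mod 8), (2 / 899) = -1. Now have -(239 / 899).
Both 239 ≡ 3 and 899 ≡ 3 (mod 4), so reciprocity gives (239 / 899) = -(899 / 239). Reduce: 899 ≡ 182 (mod 239). Now have (182 / 239).
Factor out 2: 182 = 2·91. Since 239 ≡ 7 (mod 8), (2 / 239) = +1. Now have (91 / 239).
Both 91 ≡ 3 and 239 ≡ 3 (mod 4), so reciprocity gives (91 / 239) = -(239 / 91). Reduce: 239 ≡ 57 (mod 91). Now have -(57 / 91).
57 ≡ 1 (mod 4), so quadratic reciprocity gives (57 / 91) = (91 / 57). Reduce: 91 ≡ 34 (mod 57). Now have -(34 / 57).
Factor out 2: 34 = 2·17. Since 57 ≡ 1 (mod 8), (2 / 57) = +1. Now have -(17 / 57).
17 ≡ 1 (mod 4), so quadratic reciprocity gives (17 / 57) = (57 / 17). Reduce: 57 ≡ 6 (mod 17). Now have -(6 / 17).
Factor out 2: 6 = 2·3. Since 17 ≡ 1 (mod 8), (2 / 17) = +1. Now have -(3 / 17).
17 ≡ 1 (mod 4), so quadratic reciprocity gives (3 / 17) = (17 / 3). Reduce: 17 ≡ 2 (mod 3). Now have -(2 / 3).
Factor out 2: 2 = 2. Since 3 ≡ 3 (mod 8), (2 / 3) = -1. Now have (1 / 3).
(1 / 3) = 1. Collecting the sign factors: 1.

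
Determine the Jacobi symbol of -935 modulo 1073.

(-935 / 1073)
  = (138 / 1073)    [-935 ≡ 138 mod 1073]
  = (69 / 1073)    [1073 ≡ 1 mod 8 ⇒ (2 / 1073) = +1]
  = (1073 / 69)    [QR: 69 ≡ 1 mod 4, sign kept]
  = (38 / 69)    [1073 ≡ 38 mod 69]
  = -(19 / 69)    [69 ≡ 5 mod 8 ⇒ (2 / 69) = -1]
  = -(69 / 19)    [QR: 69 ≡ 1 mod 4, sign kept]
  = -(12 / 19)    [69 ≡ 12 mod 19]
  = -(3 / 19)    [19 ≡ 3 mod 8 ⇒ (2 / 19)^2 = +1]
  = (19 / 3)    [QR: both ≡ 3 mod 4, sign flips]
  = (1 / 3)    [19 ≡ 1 mod 3]
  = 1    [(1 / 3) = 1]

1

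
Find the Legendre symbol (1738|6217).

Factor out 2: 1738 = 2·869. Since 6217 ≡ 1 (mod 8), (2|6217) = +1. Now have (869|6217).
869 ≡ 1 (mod 4), so quadratic reciprocity gives (869|6217) = (6217|869). Reduce: 6217 ≡ 134 (mod 869). Now have (134|869).
Factor out 2: 134 = 2·67. Since 869 ≡ 5 (mod 8), (2|869) = -1. Now have -(67|869).
869 ≡ 1 (mod 4), so quadratic reciprocity gives (67|869) = (869|67). Reduce: 869 ≡ 65 (mod 67). Now have -(65|67).
65 ≡ 1 (mod 4), so quadratic reciprocity gives (65|67) = (67|65). Reduce: 67 ≡ 2 (mod 65). Now have -(2|65).
Factor out 2: 2 = 2. Since 65 ≡ 1 (mod 8), (2|65) = +1. Now have -(1|65).
(1|65) = 1. Collecting the sign factors: -1.

-1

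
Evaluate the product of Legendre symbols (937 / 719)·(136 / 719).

1

By multiplicativity, (937·136 / 719) = (937 / 719)·(136 / 719).
First factor (937 / 719):
(937 / 719)
  = (218 / 719)    [937 ≡ 218 mod 719]
  = (109 / 719)    [719 ≡ 7 mod 8 ⇒ (2 / 719) = +1]
  = (719 / 109)    [QR: 109 ≡ 1 mod 4, sign kept]
  = (65 / 109)    [719 ≡ 65 mod 109]
  = (109 / 65)    [QR: 65 ≡ 1 mod 4, sign kept]
  = (44 / 65)    [109 ≡ 44 mod 65]
  = (11 / 65)    [65 ≡ 1 mod 8 ⇒ (2 / 65)^2 = +1]
  = (65 / 11)    [QR: 65 ≡ 1 mod 4, sign kept]
  = (10 / 11)    [65 ≡ 10 mod 11]
  = -(5 / 11)    [11 ≡ 3 mod 8 ⇒ (2 / 11) = -1]
  = -(11 / 5)    [QR: 5 ≡ 1 mod 4, sign kept]
  = -(1 / 5)    [11 ≡ 1 mod 5]
  = -1    [(1 / 5) = 1]
Second factor (136 / 719):
(136 / 719)
  = (17 / 719)    [719 ≡ 7 mod 8 ⇒ (2 / 719)^3 = +1]
  = (719 / 17)    [QR: 17 ≡ 1 mod 4, sign kept]
  = (5 / 17)    [719 ≡ 5 mod 17]
  = (17 / 5)    [QR: 5 ≡ 1 mod 4, sign kept]
  = (2 / 5)    [17 ≡ 2 mod 5]
  = -(1 / 5)    [5 ≡ 5 mod 8 ⇒ (2 / 5) = -1]
  = -1    [(1 / 5) = 1]
Product: (-1)·(-1) = 1.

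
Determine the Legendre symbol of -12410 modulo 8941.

-1

Reduce the numerator: -12410 ≡ 5472 (mod 8941), so (-12410|8941) = (5472|8941).
Factor out 2: 5472 = 2^5·171. Since 8941 ≡ 5 (mod 8), (2|8941) = -1, and (2|8941)^5 = -1. Now have -(171|8941).
8941 ≡ 1 (mod 4), so quadratic reciprocity gives (171|8941) = (8941|171). Reduce: 8941 ≡ 49 (mod 171). Now have -(49|171).
49 ≡ 1 (mod 4), so quadratic reciprocity gives (49|171) = (171|49). Reduce: 171 ≡ 24 (mod 49). Now have -(24|49).
Factor out 2: 24 = 2^3·3. Since 49 ≡ 1 (mod 8), (2|49) = +1, and (2|49)^3 = +1. Now have -(3|49).
49 ≡ 1 (mod 4), so quadratic reciprocity gives (3|49) = (49|3). Reduce: 49 ≡ 1 (mod 3). Now have -(1|3).
(1|3) = 1. Collecting the sign factors: -1.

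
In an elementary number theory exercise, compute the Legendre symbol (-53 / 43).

(-53 / 43)
  = (33 / 43)    [-53 ≡ 33 mod 43]
  = (43 / 33)    [QR: 33 ≡ 1 mod 4, sign kept]
  = (10 / 33)    [43 ≡ 10 mod 33]
  = (5 / 33)    [33 ≡ 1 mod 8 ⇒ (2 / 33) = +1]
  = (33 / 5)    [QR: 5 ≡ 1 mod 4, sign kept]
  = (3 / 5)    [33 ≡ 3 mod 5]
  = (5 / 3)    [QR: 5 ≡ 1 mod 4, sign kept]
  = (2 / 3)    [5 ≡ 2 mod 3]
  = -(1 / 3)    [3 ≡ 3 mod 8 ⇒ (2 / 3) = -1]
  = -1    [(1 / 3) = 1]

-1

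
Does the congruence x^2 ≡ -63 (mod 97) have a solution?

(-63|97)
  = (34|97)    [-63 ≡ 34 mod 97]
  = (17|97)    [97 ≡ 1 mod 8 ⇒ (2|97) = +1]
  = (97|17)    [QR: 17 ≡ 1 mod 4, sign kept]
  = (12|17)    [97 ≡ 12 mod 17]
  = (3|17)    [17 ≡ 1 mod 8 ⇒ (2|17)^2 = +1]
  = (17|3)    [QR: 17 ≡ 1 mod 4, sign kept]
  = (2|3)    [17 ≡ 2 mod 3]
  = -(1|3)    [3 ≡ 3 mod 8 ⇒ (2|3) = -1]
  = -1    [(1|3) = 1]
(-63|97) = -1, and 97 is prime, so -63 is not a quadratic residue mod 97.

no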